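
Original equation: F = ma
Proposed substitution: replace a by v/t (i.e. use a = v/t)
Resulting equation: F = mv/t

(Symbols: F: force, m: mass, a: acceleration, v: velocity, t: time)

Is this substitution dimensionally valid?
Yes

[a] = [L T^-2] and [v/t] = [L T^-2]. These match, so the substitution replaces a quantity by one of the same dimensions and the result F = mv/t has LHS [L M T^-2] vs RHS [L M T^-2] — still consistent.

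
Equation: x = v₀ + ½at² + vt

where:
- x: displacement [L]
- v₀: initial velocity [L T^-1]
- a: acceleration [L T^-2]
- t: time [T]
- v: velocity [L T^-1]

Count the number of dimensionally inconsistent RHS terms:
1

LHS x: [L]
- v₀: [L T^-1] ✗
- ½at²: [L] ✓
- vt: [L] ✓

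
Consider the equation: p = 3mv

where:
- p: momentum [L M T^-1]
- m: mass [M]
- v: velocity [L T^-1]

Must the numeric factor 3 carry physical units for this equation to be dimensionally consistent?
No

p has dimensions [L M T^-1] and mv already has dimensions [L M T^-1], so the equation balances without 3 contributing any dimensions. 3 is a pure (dimensionless) number; changing or removing it would not affect dimensional consistency.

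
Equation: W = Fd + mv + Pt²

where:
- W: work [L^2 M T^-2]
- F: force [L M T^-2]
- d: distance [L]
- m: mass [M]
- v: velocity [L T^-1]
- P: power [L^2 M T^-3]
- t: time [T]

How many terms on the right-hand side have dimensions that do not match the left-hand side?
2

LHS W: [L^2 M T^-2]
- Fd: [L^2 M T^-2] ✓
- mv: [L M T^-1] ✗
- Pt²: [L^2 M T^-1] ✗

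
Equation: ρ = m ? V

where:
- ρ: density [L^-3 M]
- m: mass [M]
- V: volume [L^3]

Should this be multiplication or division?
division (÷): ρ = m ÷ V

ρ [L^-3 M]; m [M]; V [L^3].
m × V → [L^3 M] ✗
m ÷ V → [L^-3 M] ✓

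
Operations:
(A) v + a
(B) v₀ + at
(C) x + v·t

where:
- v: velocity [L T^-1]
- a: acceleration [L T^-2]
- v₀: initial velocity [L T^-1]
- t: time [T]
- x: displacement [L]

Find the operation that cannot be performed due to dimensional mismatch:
(A) v + a

(A) v + a: v [L T^-1] and a [L T^-2] — different dimensions cannot be added/subtracted ✗
(B) v₀ + at: v₀ [L T^-1] and at [L T^-1] — same dimensions ✓
(C) x + v·t: x [L] and v·t [L] — same dimensions ✓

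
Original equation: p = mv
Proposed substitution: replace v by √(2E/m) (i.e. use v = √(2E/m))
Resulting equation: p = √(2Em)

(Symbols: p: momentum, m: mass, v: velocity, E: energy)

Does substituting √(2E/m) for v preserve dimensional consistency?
Yes

[v] = [L T^-1] and [√(2E/m)] = [L T^-1]. These match, so the substitution replaces a quantity by one of the same dimensions and the result p = √(2Em) has LHS [L M T^-1] vs RHS [L M T^-1] — still consistent.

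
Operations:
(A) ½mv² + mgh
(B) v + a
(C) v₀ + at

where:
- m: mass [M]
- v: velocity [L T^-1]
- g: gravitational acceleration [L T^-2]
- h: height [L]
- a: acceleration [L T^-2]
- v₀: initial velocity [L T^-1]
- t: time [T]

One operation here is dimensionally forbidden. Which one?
(B) v + a

(A) ½mv² + mgh: ½mv² [L^2 M T^-2] and mgh [L^2 M T^-2] — same dimensions ✓
(B) v + a: v [L T^-1] and a [L T^-2] — different dimensions cannot be added/subtracted ✗
(C) v₀ + at: v₀ [L T^-1] and at [L T^-1] — same dimensions ✓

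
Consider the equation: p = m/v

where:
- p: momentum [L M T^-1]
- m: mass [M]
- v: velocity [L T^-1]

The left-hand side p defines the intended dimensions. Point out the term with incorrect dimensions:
The right-hand side term m/v

p has dimensions [L M T^-1], but m/v has dimensions [L^-1 M T], so the term m/v is dimensionally wrong for p.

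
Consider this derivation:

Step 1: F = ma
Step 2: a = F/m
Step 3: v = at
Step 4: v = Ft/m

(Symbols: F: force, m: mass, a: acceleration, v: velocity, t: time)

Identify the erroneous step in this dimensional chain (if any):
No step introduces an error — all steps are dimensionally consistent.

Step 1: F = ma → LHS [L M T^-2], RHS [L M T^-2] ✓
Step 2: a = F/m → LHS [L T^-2], RHS [L T^-2] ✓
Step 3: v = at → LHS [L T^-1], RHS [L T^-1] ✓
Step 4: v = Ft/m → LHS [L T^-1], RHS [L T^-1] ✓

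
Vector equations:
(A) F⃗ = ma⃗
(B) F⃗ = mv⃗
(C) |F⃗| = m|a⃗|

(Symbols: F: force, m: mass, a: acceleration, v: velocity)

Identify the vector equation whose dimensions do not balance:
(B) F⃗ = mv⃗

(A) F⃗ = ma⃗: LHS [L M T^-2], RHS [L M T^-2] ✓ — Force and acceleration are vectors, mass is a scalar
(B) F⃗ = mv⃗: LHS [L M T^-2], RHS [L M T^-1] ✗ — mass times velocity is momentum, not force; should be ma⃗
(C) |F⃗| = m|a⃗|: LHS [L M T^-2], RHS [L M T^-2] ✓ — magnitudes of vectors are scalars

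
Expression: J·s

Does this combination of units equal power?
No

The expression J·s has dimensions [L^2 M T^-1], but power has dimensions [L^2 M T^-3].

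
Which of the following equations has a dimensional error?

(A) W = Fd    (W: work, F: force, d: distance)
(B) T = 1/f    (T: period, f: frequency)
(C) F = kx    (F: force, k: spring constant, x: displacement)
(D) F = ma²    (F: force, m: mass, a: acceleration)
(D) F = ma²

The equation (D) F = ma² is dimensionally incorrect.

LHS (F): [L M T^-2]
RHS (ma²): [L^2 M T^-4] ✗

The dimensions do not match. The other three equations balance.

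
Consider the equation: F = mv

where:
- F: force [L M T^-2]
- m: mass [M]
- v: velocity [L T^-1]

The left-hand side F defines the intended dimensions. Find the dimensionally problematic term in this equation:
The right-hand side term mv

F has dimensions [L M T^-2], but mv has dimensions [L M T^-1], so the term mv is dimensionally wrong for F.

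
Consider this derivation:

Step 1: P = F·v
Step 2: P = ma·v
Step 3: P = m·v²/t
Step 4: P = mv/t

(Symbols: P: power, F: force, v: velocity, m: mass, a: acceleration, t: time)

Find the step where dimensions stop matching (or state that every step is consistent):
Step 4

Step 1: P = F·v → LHS [L^2 M T^-3], RHS [L^2 M T^-3] ✓
Step 2: P = ma·v → LHS [L^2 M T^-3], RHS [L^2 M T^-3] ✓
Step 3: P = m·v²/t → LHS [L^2 M T^-3], RHS [L^2 M T^-3] ✓
Step 4: P = mv/t → LHS [L^2 M T^-3], RHS [L M T^-2] ✗

The first dimensional inconsistency appears in step 4: P = mv/t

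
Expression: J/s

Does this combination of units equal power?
Yes

The expression J/s has dimensions [L^2 M T^-3], which is exactly power [L^2 M T^-3].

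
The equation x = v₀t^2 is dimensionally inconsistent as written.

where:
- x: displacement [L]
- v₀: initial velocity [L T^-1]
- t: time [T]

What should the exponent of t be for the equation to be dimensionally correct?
The exponent of t should be 1: x = v₀t

The LHS x has dimensions [L]; t has dimensions [T].
As written, the RHS v₀t^2 (exponent 2 on t) has dimensions [L T], which does not match.
With exponent 1, the RHS v₀t has dimensions [L], matching the LHS.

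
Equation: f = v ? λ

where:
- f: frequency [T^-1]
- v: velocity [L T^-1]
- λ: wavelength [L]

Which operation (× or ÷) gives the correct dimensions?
division (÷): f = v ÷ λ

f [T^-1]; v [L T^-1]; λ [L].
v × λ → [L^2 T^-1] ✗
v ÷ λ → [T^-1] ✓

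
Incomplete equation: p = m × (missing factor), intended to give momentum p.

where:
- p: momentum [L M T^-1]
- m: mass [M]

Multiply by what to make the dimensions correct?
v (velocity), dimensions [L T^-1]

p has dimensions [L M T^-1] and m has dimensions [M].
The missing factor must have dimensions [L M T^-1] / [M] = [L T^-1], i.e. velocity (v).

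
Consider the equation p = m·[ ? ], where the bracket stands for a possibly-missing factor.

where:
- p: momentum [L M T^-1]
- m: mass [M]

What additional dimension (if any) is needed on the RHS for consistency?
[L T^-1] — velocity (e.g. v)

p has dimensions [L M T^-1]; m has dimensions [M].
The bracketed factor must supply [L M T^-1] / [M] = [L T^-1].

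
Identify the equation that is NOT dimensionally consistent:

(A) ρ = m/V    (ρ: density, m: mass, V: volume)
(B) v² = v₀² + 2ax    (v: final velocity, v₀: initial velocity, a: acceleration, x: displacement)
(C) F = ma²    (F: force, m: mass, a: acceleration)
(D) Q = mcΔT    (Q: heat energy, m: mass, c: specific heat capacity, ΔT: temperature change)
(C) F = ma²

The equation (C) F = ma² is dimensionally incorrect.

LHS (F): [L M T^-2]
RHS (ma²): [L^2 M T^-4] ✗

The dimensions do not match. The other three equations balance.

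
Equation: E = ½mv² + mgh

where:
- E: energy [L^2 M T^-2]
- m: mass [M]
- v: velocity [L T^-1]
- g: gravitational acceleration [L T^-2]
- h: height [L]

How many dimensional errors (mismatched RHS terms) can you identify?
0

LHS E: [L^2 M T^-2]
- ½mv²: [L^2 M T^-2] ✓
- mgh: [L^2 M T^-2] ✓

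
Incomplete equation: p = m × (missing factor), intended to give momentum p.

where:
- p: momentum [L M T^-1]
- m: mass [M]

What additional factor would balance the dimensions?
v (velocity), dimensions [L T^-1]

p has dimensions [L M T^-1] and m has dimensions [M].
The missing factor must have dimensions [L M T^-1] / [M] = [L T^-1], i.e. velocity (v).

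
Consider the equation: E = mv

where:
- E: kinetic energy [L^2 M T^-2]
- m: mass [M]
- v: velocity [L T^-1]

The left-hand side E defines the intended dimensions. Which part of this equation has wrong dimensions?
The right-hand side term mv

E has dimensions [L^2 M T^-2], but mv has dimensions [L M T^-1], so the term mv is dimensionally wrong for E.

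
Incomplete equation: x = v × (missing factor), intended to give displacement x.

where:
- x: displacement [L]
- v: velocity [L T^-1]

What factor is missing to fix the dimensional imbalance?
t (time), dimensions [T]

x has dimensions [L] and v has dimensions [L T^-1].
The missing factor must have dimensions [L] / [L T^-1] = [T], i.e. time (t).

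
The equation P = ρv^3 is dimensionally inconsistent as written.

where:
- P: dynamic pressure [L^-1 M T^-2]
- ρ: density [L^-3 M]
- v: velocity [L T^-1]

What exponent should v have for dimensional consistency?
The exponent of v should be 2: P = ρv^2

The LHS P has dimensions [L^-1 M T^-2]; v has dimensions [L T^-1].
As written, the RHS ρv^3 (exponent 3 on v) has dimensions [M T^-3], which does not match.
With exponent 2, the RHS ρv^2 has dimensions [L^-1 M T^-2], matching the LHS.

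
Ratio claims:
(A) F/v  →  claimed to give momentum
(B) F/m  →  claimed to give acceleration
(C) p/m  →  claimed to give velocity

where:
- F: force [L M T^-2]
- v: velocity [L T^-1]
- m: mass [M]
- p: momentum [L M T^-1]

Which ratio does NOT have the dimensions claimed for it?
(A) F/v does not give momentum

(A) F/v: [M T^-1] ≠ momentum [L M T^-1] ✗
(B) F/m: [L T^-2] = acceleration [L T^-2] ✓
(C) p/m: [L T^-1] = velocity [L T^-1] ✓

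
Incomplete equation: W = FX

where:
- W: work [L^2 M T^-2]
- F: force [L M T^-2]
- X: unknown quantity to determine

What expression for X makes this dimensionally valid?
X = d (distance), dimensions [L]

W has dimensions [L^2 M T^-2]; the rest of the RHS (F) has dimensions [L M T^-2].
So X must have dimensions [L] — X = d (distance).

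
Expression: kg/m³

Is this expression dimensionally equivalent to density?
Yes

The expression kg/m³ has dimensions [L^-3 M], which is exactly density [L^-3 M].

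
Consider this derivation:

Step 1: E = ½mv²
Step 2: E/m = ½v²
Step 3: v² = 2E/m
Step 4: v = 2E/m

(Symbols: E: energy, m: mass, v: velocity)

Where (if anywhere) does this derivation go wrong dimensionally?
Step 4

Step 1: E = ½mv² → LHS [L^2 M T^-2], RHS [L^2 M T^-2] ✓
Step 2: E/m = ½v² → LHS [L^2 T^-2], RHS [L^2 T^-2] ✓
Step 3: v² = 2E/m → LHS [L^2 T^-2], RHS [L^2 T^-2] ✓
Step 4: v = 2E/m → LHS [L T^-1], RHS [L^2 T^-2] ✗

The first dimensional inconsistency appears in step 4: v = 2E/m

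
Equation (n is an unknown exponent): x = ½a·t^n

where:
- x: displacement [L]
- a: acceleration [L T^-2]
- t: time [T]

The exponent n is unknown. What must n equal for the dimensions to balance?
n = 2

x has dimensions [L]; t has dimensions [T].
The rest of the RHS has dimensions [L T^-2], so t^n must supply [T^2].
With n = 2: ½a·t^2 has dimensions [L], matching the LHS ✓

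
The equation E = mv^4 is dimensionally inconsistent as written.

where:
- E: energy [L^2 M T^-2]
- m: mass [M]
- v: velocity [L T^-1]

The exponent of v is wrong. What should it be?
The exponent of v should be 2: E = mv^2

The LHS E has dimensions [L^2 M T^-2]; v has dimensions [L T^-1].
As written, the RHS mv^4 (exponent 4 on v) has dimensions [L^4 M T^-4], which does not match.
With exponent 2, the RHS mv^2 has dimensions [L^2 M T^-2], matching the LHS.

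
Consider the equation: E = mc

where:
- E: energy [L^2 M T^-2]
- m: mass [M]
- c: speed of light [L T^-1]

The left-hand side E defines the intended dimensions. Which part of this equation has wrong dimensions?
The right-hand side term mc

E has dimensions [L^2 M T^-2], but mc has dimensions [L M T^-1], so the term mc is dimensionally wrong for E.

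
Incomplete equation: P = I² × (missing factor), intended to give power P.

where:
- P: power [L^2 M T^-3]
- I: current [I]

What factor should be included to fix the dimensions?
R (resistance), dimensions [I^-2 L^2 M T^-3]

P has dimensions [L^2 M T^-3] and I² has dimensions [I^2].
The missing factor must have dimensions [L^2 M T^-3] / [I^2] = [I^-2 L^2 M T^-3], i.e. resistance (R).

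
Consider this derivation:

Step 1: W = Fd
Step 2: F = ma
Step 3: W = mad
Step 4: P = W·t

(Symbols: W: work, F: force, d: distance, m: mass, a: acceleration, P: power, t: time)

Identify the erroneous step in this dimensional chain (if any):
Step 4

Step 1: W = Fd → LHS [L^2 M T^-2], RHS [L^2 M T^-2] ✓
Step 2: F = ma → LHS [L M T^-2], RHS [L M T^-2] ✓
Step 3: W = mad → LHS [L^2 M T^-2], RHS [L^2 M T^-2] ✓
Step 4: P = W·t → LHS [L^2 M T^-3], RHS [L^2 M T^-1] ✗

The first dimensional inconsistency appears in step 4: P = W·t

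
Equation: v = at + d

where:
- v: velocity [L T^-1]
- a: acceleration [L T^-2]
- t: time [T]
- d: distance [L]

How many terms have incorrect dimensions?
1

LHS v: [L T^-1]
- at: [L T^-1] ✓
- d: [L] ✗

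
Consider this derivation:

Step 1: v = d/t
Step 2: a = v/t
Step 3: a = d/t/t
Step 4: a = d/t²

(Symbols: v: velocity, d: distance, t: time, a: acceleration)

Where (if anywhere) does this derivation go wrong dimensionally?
No step introduces an error — all steps are dimensionally consistent.

Step 1: v = d/t → LHS [L T^-1], RHS [L T^-1] ✓
Step 2: a = v/t → LHS [L T^-2], RHS [L T^-2] ✓
Step 3: a = d/t/t → LHS [L T^-2], RHS [L T^-2] ✓
Step 4: a = d/t² → LHS [L T^-2], RHS [L T^-2] ✓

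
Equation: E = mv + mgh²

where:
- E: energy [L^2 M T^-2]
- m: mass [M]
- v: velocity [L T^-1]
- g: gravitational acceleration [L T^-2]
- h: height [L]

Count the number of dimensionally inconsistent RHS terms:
2

LHS E: [L^2 M T^-2]
- mv: [L M T^-1] ✗
- mgh²: [L^3 M T^-2] ✗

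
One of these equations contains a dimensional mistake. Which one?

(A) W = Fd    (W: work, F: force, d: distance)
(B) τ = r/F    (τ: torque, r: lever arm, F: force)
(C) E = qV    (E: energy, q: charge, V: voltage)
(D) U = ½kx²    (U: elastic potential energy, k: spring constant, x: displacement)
(B) τ = r/F

The equation (B) τ = r/F is dimensionally incorrect.

LHS (τ): [L^2 M T^-2]
RHS (r/F): [M^-1 T^2] ✗

The dimensions do not match. The other three equations balance.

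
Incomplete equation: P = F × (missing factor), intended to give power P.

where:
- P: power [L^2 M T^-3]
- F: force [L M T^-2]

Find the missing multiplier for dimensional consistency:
v (velocity), dimensions [L T^-1]

P has dimensions [L^2 M T^-3] and F has dimensions [L M T^-2].
The missing factor must have dimensions [L^2 M T^-3] / [L M T^-2] = [L T^-1], i.e. velocity (v).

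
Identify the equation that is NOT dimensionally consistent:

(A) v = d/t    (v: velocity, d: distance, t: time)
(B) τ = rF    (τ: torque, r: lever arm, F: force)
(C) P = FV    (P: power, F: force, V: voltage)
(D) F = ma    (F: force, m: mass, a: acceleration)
(C) P = FV

The equation (C) P = FV is dimensionally incorrect.

LHS (P): [L^2 M T^-3]
RHS (FV): [I^-1 L^3 M^2 T^-5] ✗

The dimensions do not match. The other three equations balance.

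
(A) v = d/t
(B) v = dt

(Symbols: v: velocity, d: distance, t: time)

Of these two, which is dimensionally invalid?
(B)

(A) v = d/t: LHS [L T^-1], RHS [L T^-1] ✓
(B) v = dt: LHS [L T^-1], RHS [L T] ✗

Expression (B) v = dt is dimensionally incorrect.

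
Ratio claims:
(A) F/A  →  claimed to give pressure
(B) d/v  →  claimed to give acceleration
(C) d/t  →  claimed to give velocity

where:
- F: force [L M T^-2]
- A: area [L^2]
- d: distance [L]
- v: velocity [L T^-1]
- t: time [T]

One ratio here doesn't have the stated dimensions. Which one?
(B) d/v does not give acceleration

(A) F/A: [L^-1 M T^-2] = pressure [L^-1 M T^-2] ✓
(B) d/v: [T] ≠ acceleration [L T^-2] ✗
(C) d/t: [L T^-1] = velocity [L T^-1] ✓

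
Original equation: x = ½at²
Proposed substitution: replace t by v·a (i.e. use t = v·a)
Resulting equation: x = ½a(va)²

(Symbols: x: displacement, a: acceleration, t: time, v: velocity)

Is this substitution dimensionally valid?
No

[t] = [T] and [v·a] = [L^2 T^-3]. These differ, so the substitution replaces a quantity by one of different dimensions and the result x = ½a(va)² has LHS [L] vs RHS [L^5 T^-8] — inconsistent.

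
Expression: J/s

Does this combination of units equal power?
Yes

The expression J/s has dimensions [L^2 M T^-3], which is exactly power [L^2 M T^-3].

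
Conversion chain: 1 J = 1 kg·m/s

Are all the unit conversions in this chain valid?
The chain is incorrect (it contains an error).

Incorrect: Joule is kg·m²/s², not kg·m/s (that is momentum)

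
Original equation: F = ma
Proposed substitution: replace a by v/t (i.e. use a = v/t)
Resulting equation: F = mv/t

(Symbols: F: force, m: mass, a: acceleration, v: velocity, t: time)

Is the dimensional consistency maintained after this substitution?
Yes

[a] = [L T^-2] and [v/t] = [L T^-2]. These match, so the substitution replaces a quantity by one of the same dimensions and the result F = mv/t has LHS [L M T^-2] vs RHS [L M T^-2] — still consistent.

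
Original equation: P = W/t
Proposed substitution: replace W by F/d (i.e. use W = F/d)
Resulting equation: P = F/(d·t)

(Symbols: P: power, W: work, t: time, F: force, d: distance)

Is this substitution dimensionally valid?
No

[W] = [L^2 M T^-2] and [F/d] = [M T^-2]. These differ, so the substitution replaces a quantity by one of different dimensions and the result P = F/(d·t) has LHS [L^2 M T^-3] vs RHS [M T^-3] — inconsistent.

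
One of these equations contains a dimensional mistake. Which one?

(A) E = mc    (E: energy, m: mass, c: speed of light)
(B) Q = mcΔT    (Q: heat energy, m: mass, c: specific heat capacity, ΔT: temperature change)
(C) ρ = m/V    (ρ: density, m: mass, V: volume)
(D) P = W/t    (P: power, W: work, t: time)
(A) E = mc

The equation (A) E = mc is dimensionally incorrect.

LHS (E): [L^2 M T^-2]
RHS (mc): [L M T^-1] ✗

The dimensions do not match. The other three equations balance.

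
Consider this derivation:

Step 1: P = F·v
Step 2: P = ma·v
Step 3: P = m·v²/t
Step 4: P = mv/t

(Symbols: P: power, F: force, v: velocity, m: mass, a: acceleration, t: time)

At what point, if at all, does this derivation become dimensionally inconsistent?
Step 4

Step 1: P = F·v → LHS [L^2 M T^-3], RHS [L^2 M T^-3] ✓
Step 2: P = ma·v → LHS [L^2 M T^-3], RHS [L^2 M T^-3] ✓
Step 3: P = m·v²/t → LHS [L^2 M T^-3], RHS [L^2 M T^-3] ✓
Step 4: P = mv/t → LHS [L^2 M T^-3], RHS [L M T^-2] ✗

The first dimensional inconsistency appears in step 4: P = mv/t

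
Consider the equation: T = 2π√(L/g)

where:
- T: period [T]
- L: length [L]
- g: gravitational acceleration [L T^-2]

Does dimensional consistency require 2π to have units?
No

T has dimensions [T] and √(L/g) already has dimensions [T], so the equation balances without 2π contributing any dimensions. 2π is a pure (dimensionless) number; changing or removing it would not affect dimensional consistency.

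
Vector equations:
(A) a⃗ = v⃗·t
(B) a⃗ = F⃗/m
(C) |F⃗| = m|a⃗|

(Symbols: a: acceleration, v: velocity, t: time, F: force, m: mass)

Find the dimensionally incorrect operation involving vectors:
(A) a⃗ = v⃗·t

(A) a⃗ = v⃗·t: LHS [L T^-2], RHS [L] ✗ — acceleration is velocity per time; should be v⃗/t
(B) a⃗ = F⃗/m: LHS [L T^-2], RHS [L T^-2] ✓ — force (vector) divided by mass (scalar)
(C) |F⃗| = m|a⃗|: LHS [L M T^-2], RHS [L M T^-2] ✓ — magnitudes of vectors are scalars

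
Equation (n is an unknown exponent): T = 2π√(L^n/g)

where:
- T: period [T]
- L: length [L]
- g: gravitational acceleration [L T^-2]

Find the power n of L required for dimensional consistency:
n = 1

T has dimensions [T]; L has dimensions [L].
With n = 1: 2π√(L^1/g) has dimensions [T], matching the LHS ✓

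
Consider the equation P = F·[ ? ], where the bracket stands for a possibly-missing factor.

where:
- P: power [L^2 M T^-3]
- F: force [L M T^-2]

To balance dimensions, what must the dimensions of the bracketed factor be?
[L T^-1] — velocity (e.g. v)

P has dimensions [L^2 M T^-3]; F has dimensions [L M T^-2].
The bracketed factor must supply [L^2 M T^-3] / [L M T^-2] = [L T^-1].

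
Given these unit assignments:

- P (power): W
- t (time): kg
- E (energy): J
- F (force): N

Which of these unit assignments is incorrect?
t

The variable t (time) should have units s, not kg.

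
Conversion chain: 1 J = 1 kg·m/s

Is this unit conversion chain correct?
The chain is incorrect (it contains an error).

Incorrect: Joule is kg·m²/s², not kg·m/s (that is momentum)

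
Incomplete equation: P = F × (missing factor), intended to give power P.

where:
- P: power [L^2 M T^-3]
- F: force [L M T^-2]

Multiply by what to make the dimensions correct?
v (velocity), dimensions [L T^-1]

P has dimensions [L^2 M T^-3] and F has dimensions [L M T^-2].
The missing factor must have dimensions [L^2 M T^-3] / [L M T^-2] = [L T^-1], i.e. velocity (v).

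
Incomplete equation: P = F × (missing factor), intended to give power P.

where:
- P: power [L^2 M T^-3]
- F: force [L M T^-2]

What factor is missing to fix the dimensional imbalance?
v (velocity), dimensions [L T^-1]

P has dimensions [L^2 M T^-3] and F has dimensions [L M T^-2].
The missing factor must have dimensions [L^2 M T^-3] / [L M T^-2] = [L T^-1], i.e. velocity (v).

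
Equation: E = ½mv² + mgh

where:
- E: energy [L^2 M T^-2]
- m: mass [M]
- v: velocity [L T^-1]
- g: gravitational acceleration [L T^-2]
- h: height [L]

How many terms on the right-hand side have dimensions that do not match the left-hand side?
0

LHS E: [L^2 M T^-2]
- ½mv²: [L^2 M T^-2] ✓
- mgh: [L^2 M T^-2] ✓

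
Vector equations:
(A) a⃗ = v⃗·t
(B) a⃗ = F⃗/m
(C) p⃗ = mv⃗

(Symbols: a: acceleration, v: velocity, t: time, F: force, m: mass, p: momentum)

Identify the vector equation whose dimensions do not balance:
(A) a⃗ = v⃗·t

(A) a⃗ = v⃗·t: LHS [L T^-2], RHS [L] ✗ — acceleration is velocity per time; should be v⃗/t
(B) a⃗ = F⃗/m: LHS [L T^-2], RHS [L T^-2] ✓ — force (vector) divided by mass (scalar)
(C) p⃗ = mv⃗: LHS [L M T^-1], RHS [L M T^-1] ✓ — mass (scalar) times velocity (vector)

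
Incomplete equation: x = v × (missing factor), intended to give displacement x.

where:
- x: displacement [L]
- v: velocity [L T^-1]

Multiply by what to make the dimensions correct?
t (time), dimensions [T]

x has dimensions [L] and v has dimensions [L T^-1].
The missing factor must have dimensions [L] / [L T^-1] = [T], i.e. time (t).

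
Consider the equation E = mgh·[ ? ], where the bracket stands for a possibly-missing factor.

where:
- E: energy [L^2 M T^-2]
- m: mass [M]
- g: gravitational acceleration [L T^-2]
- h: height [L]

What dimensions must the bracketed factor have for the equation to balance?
Nothing is missing — the bracketed factor must be dimensionless.

E has dimensions [L^2 M T^-2] and mgh already has dimensions [L^2 M T^-2], so E = mgh is dimensionally complete.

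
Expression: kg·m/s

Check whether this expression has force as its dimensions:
No

The expression kg·m/s has dimensions [L M T^-1], but force has dimensions [L M T^-2].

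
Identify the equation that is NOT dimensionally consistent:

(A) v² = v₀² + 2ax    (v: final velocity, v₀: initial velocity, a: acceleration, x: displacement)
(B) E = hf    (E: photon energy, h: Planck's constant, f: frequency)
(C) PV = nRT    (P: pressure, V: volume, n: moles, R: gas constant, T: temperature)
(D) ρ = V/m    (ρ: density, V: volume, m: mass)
(D) ρ = V/m

The equation (D) ρ = V/m is dimensionally incorrect.

LHS (ρ): [L^-3 M]
RHS (V/m): [L^3 M^-1] ✗

The dimensions do not match. The other three equations balance.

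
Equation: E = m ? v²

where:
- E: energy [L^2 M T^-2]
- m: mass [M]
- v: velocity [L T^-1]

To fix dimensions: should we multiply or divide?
multiplication (×): E = m × v²

E [L^2 M T^-2]; m [M]; v² [L^2 T^-2].
m × v² → [L^2 M T^-2] ✓
m ÷ v² → [L^-2 M T^2] ✗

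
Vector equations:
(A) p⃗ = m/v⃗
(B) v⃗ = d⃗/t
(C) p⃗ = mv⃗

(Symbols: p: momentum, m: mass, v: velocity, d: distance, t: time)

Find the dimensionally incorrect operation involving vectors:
(A) p⃗ = m/v⃗

(A) p⃗ = m/v⃗: LHS [L M T^-1], RHS [L^-1 M T] ✗ — momentum is mass times velocity; should be mv⃗ (and division by a vector is undefined)
(B) v⃗ = d⃗/t: LHS [L T^-1], RHS [L T^-1] ✓ — displacement (vector) divided by time (scalar)
(C) p⃗ = mv⃗: LHS [L M T^-1], RHS [L M T^-1] ✓ — mass (scalar) times velocity (vector)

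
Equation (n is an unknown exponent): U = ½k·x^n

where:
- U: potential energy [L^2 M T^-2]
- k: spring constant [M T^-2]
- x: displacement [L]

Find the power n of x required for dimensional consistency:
n = 2

U has dimensions [L^2 M T^-2]; x has dimensions [L].
The rest of the RHS has dimensions [M T^-2], so x^n must supply [L^2].
With n = 2: ½k·x^2 has dimensions [L^2 M T^-2], matching the LHS ✓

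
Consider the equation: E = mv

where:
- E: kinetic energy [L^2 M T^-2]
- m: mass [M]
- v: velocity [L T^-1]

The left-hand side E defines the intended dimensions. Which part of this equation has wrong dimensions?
The right-hand side term mv

E has dimensions [L^2 M T^-2], but mv has dimensions [L M T^-1], so the term mv is dimensionally wrong for E.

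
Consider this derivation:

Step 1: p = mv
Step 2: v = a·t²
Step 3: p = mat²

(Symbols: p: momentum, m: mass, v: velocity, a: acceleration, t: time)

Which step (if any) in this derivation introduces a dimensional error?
Step 2

Step 1: p = mv → LHS [L M T^-1], RHS [L M T^-1] ✓
Step 2: v = a·t² → LHS [L T^-1], RHS [L] ✗

The first dimensional inconsistency appears in step 2: v = a·t²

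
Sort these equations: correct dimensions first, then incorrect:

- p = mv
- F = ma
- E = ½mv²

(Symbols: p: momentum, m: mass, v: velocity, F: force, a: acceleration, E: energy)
Dimensionally correct: p = mv, F = ma, E = ½mv²
Dimensionally incorrect: none
Ordered (correct first, then incorrect): p = mv, F = ma, E = ½mv²

- p = mv: LHS [L M T^-1], RHS [L M T^-1] → correct ✓
- F = ma: LHS [L M T^-2], RHS [L M T^-2] → correct ✓
- E = ½mv²: LHS [L^2 M T^-2], RHS [L^2 M T^-2] → correct ✓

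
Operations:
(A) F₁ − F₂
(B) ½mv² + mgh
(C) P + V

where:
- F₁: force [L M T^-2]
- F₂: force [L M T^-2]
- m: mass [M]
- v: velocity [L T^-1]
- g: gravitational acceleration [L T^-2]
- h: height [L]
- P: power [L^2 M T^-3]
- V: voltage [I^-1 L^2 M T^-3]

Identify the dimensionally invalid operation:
(C) P + V

(A) F₁ − F₂: F₁ [L M T^-2] and F₂ [L M T^-2] — same dimensions ✓
(B) ½mv² + mgh: ½mv² [L^2 M T^-2] and mgh [L^2 M T^-2] — same dimensions ✓
(C) P + V: P [L^2 M T^-3] and V [I^-1 L^2 M T^-3] — different dimensions cannot be added/subtracted ✗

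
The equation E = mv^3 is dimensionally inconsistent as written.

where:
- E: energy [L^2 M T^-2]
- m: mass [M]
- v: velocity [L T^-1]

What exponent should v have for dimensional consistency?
The exponent of v should be 2: E = mv^2

The LHS E has dimensions [L^2 M T^-2]; v has dimensions [L T^-1].
As written, the RHS mv^3 (exponent 3 on v) has dimensions [L^3 M T^-3], which does not match.
With exponent 2, the RHS mv^2 has dimensions [L^2 M T^-2], matching the LHS.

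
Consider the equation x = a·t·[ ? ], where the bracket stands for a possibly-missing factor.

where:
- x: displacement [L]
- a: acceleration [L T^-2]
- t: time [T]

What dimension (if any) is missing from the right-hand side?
[T] — time (e.g. t)

x has dimensions [L]; a·t has dimensions [L T^-1].
The bracketed factor must supply [L] / [L T^-1] = [T].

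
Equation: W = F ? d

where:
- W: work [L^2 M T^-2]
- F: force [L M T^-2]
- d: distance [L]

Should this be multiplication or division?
multiplication (×): W = F × d

W [L^2 M T^-2]; F [L M T^-2]; d [L].
F × d → [L^2 M T^-2] ✓
F ÷ d → [M T^-2] ✗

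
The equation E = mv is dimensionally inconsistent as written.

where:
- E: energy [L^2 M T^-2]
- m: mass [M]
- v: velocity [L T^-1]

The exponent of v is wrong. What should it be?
The exponent of v should be 2: E = mv^2

The LHS E has dimensions [L^2 M T^-2]; v has dimensions [L T^-1].
As written, the RHS mv (exponent 1 on v) has dimensions [L M T^-1], which does not match.
With exponent 2, the RHS mv^2 has dimensions [L^2 M T^-2], matching the LHS.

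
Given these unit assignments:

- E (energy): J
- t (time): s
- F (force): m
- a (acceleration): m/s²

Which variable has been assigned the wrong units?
F

The variable F (force) should have units N, not m.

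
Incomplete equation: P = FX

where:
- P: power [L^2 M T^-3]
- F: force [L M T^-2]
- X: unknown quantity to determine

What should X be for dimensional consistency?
X = v (velocity), dimensions [L T^-1]

P has dimensions [L^2 M T^-3]; the rest of the RHS (F) has dimensions [L M T^-2].
So X must have dimensions [L T^-1] — X = v (velocity).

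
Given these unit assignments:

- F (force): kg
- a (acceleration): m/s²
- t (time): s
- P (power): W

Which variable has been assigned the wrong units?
F

The variable F (force) should have units N, not kg.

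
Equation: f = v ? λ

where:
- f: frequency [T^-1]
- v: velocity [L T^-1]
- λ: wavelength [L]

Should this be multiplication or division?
division (÷): f = v ÷ λ

f [T^-1]; v [L T^-1]; λ [L].
v × λ → [L^2 T^-1] ✗
v ÷ λ → [T^-1] ✓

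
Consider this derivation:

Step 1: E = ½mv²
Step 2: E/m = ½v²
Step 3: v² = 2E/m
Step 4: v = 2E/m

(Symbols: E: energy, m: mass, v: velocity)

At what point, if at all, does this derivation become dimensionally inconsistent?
Step 4

Step 1: E = ½mv² → LHS [L^2 M T^-2], RHS [L^2 M T^-2] ✓
Step 2: E/m = ½v² → LHS [L^2 T^-2], RHS [L^2 T^-2] ✓
Step 3: v² = 2E/m → LHS [L^2 T^-2], RHS [L^2 T^-2] ✓
Step 4: v = 2E/m → LHS [L T^-1], RHS [L^2 T^-2] ✗

The first dimensional inconsistency appears in step 4: v = 2E/m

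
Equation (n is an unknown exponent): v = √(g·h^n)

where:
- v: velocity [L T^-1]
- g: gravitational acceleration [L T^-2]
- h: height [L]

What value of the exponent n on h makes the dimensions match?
n = 1

v has dimensions [L T^-1]; h has dimensions [L].
With n = 1: √(g·h^1) has dimensions [L T^-1], matching the LHS ✓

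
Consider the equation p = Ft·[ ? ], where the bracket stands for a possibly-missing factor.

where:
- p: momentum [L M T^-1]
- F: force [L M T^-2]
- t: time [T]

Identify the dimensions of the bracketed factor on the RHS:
Nothing is missing — the bracketed factor must be dimensionless.

p has dimensions [L M T^-1] and Ft already has dimensions [L M T^-1], so p = Ft is dimensionally complete.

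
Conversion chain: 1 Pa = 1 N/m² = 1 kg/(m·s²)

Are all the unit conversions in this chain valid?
The chain is correct (no errors).

Correct: Pascal is Newton per square meter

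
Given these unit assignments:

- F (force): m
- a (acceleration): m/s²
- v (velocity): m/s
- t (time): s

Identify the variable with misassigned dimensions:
F

The variable F (force) should have units N, not m.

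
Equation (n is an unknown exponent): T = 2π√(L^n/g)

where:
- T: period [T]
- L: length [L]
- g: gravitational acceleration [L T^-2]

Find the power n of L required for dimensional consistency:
n = 1

T has dimensions [T]; L has dimensions [L].
With n = 1: 2π√(L^1/g) has dimensions [T], matching the LHS ✓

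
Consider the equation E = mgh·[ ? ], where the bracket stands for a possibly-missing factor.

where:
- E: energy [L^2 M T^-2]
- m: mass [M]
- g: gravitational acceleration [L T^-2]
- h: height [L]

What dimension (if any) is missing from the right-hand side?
Nothing is missing — the bracketed factor must be dimensionless.

E has dimensions [L^2 M T^-2] and mgh already has dimensions [L^2 M T^-2], so E = mgh is dimensionally complete.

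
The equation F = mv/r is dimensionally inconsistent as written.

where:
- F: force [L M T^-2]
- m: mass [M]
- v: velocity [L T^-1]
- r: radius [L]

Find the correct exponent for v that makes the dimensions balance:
The exponent of v should be 2: F = mv^2/r

The LHS F has dimensions [L M T^-2]; v has dimensions [L T^-1].
As written, the RHS mv/r (exponent 1 on v) has dimensions [M T^-1], which does not match.
With exponent 2, the RHS mv^2/r has dimensions [L M T^-2], matching the LHS.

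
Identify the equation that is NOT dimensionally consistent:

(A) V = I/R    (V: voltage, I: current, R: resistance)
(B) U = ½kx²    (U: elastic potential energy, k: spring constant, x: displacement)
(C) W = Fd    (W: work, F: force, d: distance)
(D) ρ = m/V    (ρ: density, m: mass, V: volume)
(A) V = I/R

The equation (A) V = I/R is dimensionally incorrect.

LHS (V): [I^-1 L^2 M T^-3]
RHS (I/R): [I^3 L^-2 M^-1 T^3] ✗

The dimensions do not match. The other three equations balance.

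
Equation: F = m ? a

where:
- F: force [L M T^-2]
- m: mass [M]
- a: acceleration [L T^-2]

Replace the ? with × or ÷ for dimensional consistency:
multiplication (×): F = m × a

F [L M T^-2]; m [M]; a [L T^-2].
m × a → [L M T^-2] ✓
m ÷ a → [L^-1 M T^2] ✗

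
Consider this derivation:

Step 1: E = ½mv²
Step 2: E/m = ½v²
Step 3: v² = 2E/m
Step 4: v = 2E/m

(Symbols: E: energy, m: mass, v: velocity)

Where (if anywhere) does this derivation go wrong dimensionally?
Step 4

Step 1: E = ½mv² → LHS [L^2 M T^-2], RHS [L^2 M T^-2] ✓
Step 2: E/m = ½v² → LHS [L^2 T^-2], RHS [L^2 T^-2] ✓
Step 3: v² = 2E/m → LHS [L^2 T^-2], RHS [L^2 T^-2] ✓
Step 4: v = 2E/m → LHS [L T^-1], RHS [L^2 T^-2] ✗

The first dimensional inconsistency appears in step 4: v = 2E/m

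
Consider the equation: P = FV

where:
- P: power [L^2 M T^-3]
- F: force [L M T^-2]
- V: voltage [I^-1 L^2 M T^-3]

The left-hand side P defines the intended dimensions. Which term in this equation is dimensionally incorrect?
The right-hand side term FV

P has dimensions [L^2 M T^-3], but FV has dimensions [I^-1 L^3 M^2 T^-5], so the term FV is dimensionally wrong for P.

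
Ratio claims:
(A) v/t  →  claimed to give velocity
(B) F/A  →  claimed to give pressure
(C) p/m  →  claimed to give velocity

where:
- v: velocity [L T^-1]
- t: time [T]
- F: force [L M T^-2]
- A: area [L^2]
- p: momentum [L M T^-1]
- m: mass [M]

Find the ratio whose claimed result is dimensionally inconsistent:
(A) v/t does not give velocity

(A) v/t: [L T^-2] ≠ velocity [L T^-1] ✗
(B) F/A: [L^-1 M T^-2] = pressure [L^-1 M T^-2] ✓
(C) p/m: [L T^-1] = velocity [L T^-1] ✓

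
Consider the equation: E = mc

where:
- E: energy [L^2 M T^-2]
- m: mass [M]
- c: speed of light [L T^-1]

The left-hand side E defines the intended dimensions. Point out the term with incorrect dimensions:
The right-hand side term mc

E has dimensions [L^2 M T^-2], but mc has dimensions [L M T^-1], so the term mc is dimensionally wrong for E.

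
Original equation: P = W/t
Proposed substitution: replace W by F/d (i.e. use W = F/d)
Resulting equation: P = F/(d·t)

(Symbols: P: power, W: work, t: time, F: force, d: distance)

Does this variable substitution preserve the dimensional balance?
No

[W] = [L^2 M T^-2] and [F/d] = [M T^-2]. These differ, so the substitution replaces a quantity by one of different dimensions and the result P = F/(d·t) has LHS [L^2 M T^-3] vs RHS [M T^-3] — inconsistent.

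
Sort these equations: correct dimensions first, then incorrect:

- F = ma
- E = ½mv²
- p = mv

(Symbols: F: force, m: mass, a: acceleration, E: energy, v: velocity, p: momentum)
Dimensionally correct: F = ma, E = ½mv², p = mv
Dimensionally incorrect: none
Ordered (correct first, then incorrect): F = ma, E = ½mv², p = mv

- F = ma: LHS [L M T^-2], RHS [L M T^-2] → correct ✓
- E = ½mv²: LHS [L^2 M T^-2], RHS [L^2 M T^-2] → correct ✓
- p = mv: LHS [L M T^-1], RHS [L M T^-1] → correct ✓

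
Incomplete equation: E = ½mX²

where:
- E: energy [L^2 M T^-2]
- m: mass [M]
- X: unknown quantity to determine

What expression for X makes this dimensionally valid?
X = v (velocity), dimensions [L T^-1]

E has dimensions [L^2 M T^-2]; the rest of the RHS (½m) has dimensions [M].
So X² must have dimensions [L^2 T^-2], i.e. X has dimensions [L T^-1] — X = v (velocity).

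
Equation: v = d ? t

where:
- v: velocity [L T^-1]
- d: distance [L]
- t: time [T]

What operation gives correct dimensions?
division (÷): v = d ÷ t

v [L T^-1]; d [L]; t [T].
d × t → [L T] ✗
d ÷ t → [L T^-1] ✓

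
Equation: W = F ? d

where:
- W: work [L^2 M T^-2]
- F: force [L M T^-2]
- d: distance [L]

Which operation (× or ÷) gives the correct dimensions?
multiplication (×): W = F × d

W [L^2 M T^-2]; F [L M T^-2]; d [L].
F × d → [L^2 M T^-2] ✓
F ÷ d → [M T^-2] ✗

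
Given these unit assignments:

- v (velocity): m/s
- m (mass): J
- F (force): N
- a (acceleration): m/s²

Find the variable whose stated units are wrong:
m

The variable m (mass) should have units kg, not J.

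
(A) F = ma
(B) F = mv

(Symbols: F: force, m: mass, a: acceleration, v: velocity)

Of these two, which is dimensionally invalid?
(B)

(A) F = ma: LHS [L M T^-2], RHS [L M T^-2] ✓
(B) F = mv: LHS [L M T^-2], RHS [L M T^-1] ✗

Expression (B) F = mv is dimensionally incorrect.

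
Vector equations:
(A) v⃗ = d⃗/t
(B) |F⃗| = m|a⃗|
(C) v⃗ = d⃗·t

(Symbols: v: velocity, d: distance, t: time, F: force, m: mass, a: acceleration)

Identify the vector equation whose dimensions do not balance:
(C) v⃗ = d⃗·t

(A) v⃗ = d⃗/t: LHS [L T^-1], RHS [L T^-1] ✓ — displacement (vector) divided by time (scalar)
(B) |F⃗| = m|a⃗|: LHS [L M T^-2], RHS [L M T^-2] ✓ — magnitudes of vectors are scalars
(C) v⃗ = d⃗·t: LHS [L T^-1], RHS [L T] ✗ — velocity is displacement per time; should be d⃗/t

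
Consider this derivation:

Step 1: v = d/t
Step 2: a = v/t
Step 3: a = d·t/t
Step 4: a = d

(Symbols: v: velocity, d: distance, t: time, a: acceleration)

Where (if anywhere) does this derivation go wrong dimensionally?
Step 3

Step 1: v = d/t → LHS [L T^-1], RHS [L T^-1] ✓
Step 2: a = v/t → LHS [L T^-2], RHS [L T^-2] ✓
Step 3: a = d·t/t → LHS [L T^-2], RHS [L] ✗

The first dimensional inconsistency appears in step 3: a = d·t/t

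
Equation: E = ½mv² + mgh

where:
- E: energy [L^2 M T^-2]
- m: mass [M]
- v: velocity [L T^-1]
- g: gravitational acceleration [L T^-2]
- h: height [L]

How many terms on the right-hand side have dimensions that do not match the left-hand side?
0

LHS E: [L^2 M T^-2]
- ½mv²: [L^2 M T^-2] ✓
- mgh: [L^2 M T^-2] ✓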